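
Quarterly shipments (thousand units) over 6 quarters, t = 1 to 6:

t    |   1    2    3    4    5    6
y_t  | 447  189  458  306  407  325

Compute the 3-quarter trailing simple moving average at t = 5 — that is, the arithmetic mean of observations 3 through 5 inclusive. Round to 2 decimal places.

390.33

Sum of periods 3–5: 458 + 306 + 407 = 1171
Divide by 3: 1171 / 3 = 390.33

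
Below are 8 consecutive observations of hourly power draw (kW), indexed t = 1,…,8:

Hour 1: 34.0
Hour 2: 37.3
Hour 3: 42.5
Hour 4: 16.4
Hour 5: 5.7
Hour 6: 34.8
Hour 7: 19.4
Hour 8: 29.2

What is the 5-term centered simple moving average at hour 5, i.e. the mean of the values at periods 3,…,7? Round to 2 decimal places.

Sum of periods 3–7: 42.5 + 16.4 + 5.7 + 34.8 + 19.4 = 118.8
Divide by 5: 118.8 / 5 = 23.76

23.76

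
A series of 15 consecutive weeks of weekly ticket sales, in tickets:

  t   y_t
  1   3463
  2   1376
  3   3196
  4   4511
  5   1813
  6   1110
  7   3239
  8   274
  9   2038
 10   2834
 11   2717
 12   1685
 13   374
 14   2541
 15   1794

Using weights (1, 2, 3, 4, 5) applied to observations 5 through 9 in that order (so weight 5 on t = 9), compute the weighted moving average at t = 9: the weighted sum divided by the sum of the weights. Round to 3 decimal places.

Weighted sum: 1·1813 + 2·1110 + 3·3239 + 4·274 + 5·2038 = 1813 + 2220 + 9717 + 1096 + 10190 = 25036
Weight total: 1 + 2 + 3 + 4 + 5 = 15
WMA = 25036 / 15 = 1669.067

1669.067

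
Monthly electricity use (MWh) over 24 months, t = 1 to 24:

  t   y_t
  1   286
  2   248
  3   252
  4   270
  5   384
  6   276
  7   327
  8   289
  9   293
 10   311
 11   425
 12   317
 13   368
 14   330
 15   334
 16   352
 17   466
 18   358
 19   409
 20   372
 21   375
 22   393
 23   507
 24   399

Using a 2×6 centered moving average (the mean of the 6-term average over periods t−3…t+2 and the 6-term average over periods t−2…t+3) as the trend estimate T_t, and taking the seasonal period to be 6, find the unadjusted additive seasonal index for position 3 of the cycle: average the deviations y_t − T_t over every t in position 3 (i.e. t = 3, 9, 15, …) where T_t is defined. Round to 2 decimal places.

-30.64

Season position 3 occurs at t = 9, 15, 21 (where T_t is defined).
t=9: T_9 = 323.5833; y_9 − T_9 = 293 − 323.5833 = -30.5833
t=15: T_15 = 364.5833; y_15 − T_15 = 334 − 364.5833 = -30.5833
t=21: T_21 = 405.7500; y_21 − T_21 = 375 − 405.7500 = -30.7500
Mean deviation: (-30.5833 + -30.5833 + -30.7500) / 3 = -30.64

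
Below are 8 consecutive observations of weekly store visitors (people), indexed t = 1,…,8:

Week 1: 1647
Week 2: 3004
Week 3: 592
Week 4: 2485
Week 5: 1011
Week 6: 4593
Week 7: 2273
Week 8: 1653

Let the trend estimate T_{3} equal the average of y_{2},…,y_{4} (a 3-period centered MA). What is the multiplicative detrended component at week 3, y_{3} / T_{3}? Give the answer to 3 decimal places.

Trend T_3 = (3004 + 592 + 2485) / 3 = 6081/3 = 2027.00000
Ratio to trend: 592 / 2027.00000 = 0.292

0.292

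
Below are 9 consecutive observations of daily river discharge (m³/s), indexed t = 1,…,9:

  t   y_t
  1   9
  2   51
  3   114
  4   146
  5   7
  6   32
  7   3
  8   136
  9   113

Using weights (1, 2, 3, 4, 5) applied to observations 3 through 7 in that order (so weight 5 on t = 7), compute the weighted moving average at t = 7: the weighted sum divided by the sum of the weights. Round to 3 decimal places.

Weighted sum: 1·114 + 2·146 + 3·7 + 4·32 + 5·3 = 114 + 292 + 21 + 128 + 15 = 570
Weight total: 1 + 2 + 3 + 4 + 5 = 15
WMA = 570 / 15 = 38.000

38.000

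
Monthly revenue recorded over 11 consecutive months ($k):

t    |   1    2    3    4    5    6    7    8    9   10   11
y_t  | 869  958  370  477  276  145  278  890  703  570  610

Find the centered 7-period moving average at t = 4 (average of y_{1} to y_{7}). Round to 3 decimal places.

Sum of periods 1–7: 869 + 958 + 370 + 477 + 276 + 145 + 278 = 3373
Divide by 7: 3373 / 7 = 481.857

481.857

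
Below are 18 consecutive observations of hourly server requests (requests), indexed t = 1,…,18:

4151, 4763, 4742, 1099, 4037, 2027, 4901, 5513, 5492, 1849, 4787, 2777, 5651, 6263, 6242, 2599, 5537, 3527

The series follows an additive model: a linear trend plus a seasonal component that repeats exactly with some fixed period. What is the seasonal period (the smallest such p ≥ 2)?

First differences y_{t+1} − y_t: 612, -21, -3643, 2938, -2010, 2874, 612, -21, -3643, 2938, -2010, 2874, 612, -21, …
The difference pattern repeats every 6 terms and not for any smaller step, so p = 6.

6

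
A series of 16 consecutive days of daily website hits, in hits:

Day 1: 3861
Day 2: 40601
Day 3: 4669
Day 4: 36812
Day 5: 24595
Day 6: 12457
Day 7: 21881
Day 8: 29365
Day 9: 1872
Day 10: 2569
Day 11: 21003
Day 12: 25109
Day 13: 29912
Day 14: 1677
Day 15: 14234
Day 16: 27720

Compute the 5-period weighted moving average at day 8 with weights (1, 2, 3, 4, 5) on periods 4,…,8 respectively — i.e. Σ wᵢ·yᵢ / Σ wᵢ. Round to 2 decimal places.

23848.13

Weighted sum: 1·36812 + 2·24595 + 3·12457 + 4·21881 + 5·29365 = 36812 + 49190 + 37371 + 87524 + 146825 = 357722
Weight total: 1 + 2 + 3 + 4 + 5 = 15
WMA = 357722 / 15 = 23848.13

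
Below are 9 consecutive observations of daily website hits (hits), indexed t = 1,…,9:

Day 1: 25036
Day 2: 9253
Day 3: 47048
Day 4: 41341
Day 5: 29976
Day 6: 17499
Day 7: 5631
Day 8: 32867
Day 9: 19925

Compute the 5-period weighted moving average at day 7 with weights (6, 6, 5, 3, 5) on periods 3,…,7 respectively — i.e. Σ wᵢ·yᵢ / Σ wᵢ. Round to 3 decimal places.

Weighted sum: 6·47048 + 6·41341 + 5·29976 + 3·17499 + 5·5631 = 282288 + 248046 + 149880 + 52497 + 28155 = 760866
Weight total: 6 + 6 + 5 + 3 + 5 = 25
WMA = 760866 / 25 = 30434.640

30434.640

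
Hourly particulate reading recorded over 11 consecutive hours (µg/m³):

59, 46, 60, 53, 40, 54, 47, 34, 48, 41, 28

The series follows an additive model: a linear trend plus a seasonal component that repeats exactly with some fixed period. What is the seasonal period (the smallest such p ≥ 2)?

First differences y_{t+1} − y_t: -13, 14, -7, -13, 14, -7, -13, 14, …
The difference pattern repeats every 3 terms and not for any smaller step, so p = 3.

3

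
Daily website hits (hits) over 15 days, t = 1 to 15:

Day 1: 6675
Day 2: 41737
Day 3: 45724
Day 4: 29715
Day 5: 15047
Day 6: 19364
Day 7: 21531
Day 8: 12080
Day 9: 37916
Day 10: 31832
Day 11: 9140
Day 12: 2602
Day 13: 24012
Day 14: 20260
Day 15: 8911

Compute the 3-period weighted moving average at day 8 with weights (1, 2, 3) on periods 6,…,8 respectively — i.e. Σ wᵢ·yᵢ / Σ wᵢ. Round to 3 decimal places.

Weighted sum: 1·19364 + 2·21531 + 3·12080 = 19364 + 43062 + 36240 = 98666
Weight total: 1 + 2 + 3 = 6
WMA = 98666 / 6 = 16444.333

16444.333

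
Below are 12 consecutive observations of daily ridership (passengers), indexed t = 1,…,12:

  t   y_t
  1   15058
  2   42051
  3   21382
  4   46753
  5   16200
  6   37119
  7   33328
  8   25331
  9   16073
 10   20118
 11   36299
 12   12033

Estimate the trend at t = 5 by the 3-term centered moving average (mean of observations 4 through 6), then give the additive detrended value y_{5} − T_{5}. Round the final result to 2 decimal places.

Trend T_5 = (46753 + 16200 + 37119) / 3 = 100072/3 = 33357.3333
Detrended value: 16200 − 33357.3333 = -17157.33

-17157.33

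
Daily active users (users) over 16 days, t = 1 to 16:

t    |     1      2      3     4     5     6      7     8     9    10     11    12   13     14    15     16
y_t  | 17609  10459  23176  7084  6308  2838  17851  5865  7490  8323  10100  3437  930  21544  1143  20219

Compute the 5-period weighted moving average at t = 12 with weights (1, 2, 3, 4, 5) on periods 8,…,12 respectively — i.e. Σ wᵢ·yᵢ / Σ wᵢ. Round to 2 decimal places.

Weighted sum: 1·5865 + 2·7490 + 3·8323 + 4·10100 + 5·3437 = 5865 + 14980 + 24969 + 40400 + 17185 = 103399
Weight total: 1 + 2 + 3 + 4 + 5 = 15
WMA = 103399 / 15 = 6893.27

6893.27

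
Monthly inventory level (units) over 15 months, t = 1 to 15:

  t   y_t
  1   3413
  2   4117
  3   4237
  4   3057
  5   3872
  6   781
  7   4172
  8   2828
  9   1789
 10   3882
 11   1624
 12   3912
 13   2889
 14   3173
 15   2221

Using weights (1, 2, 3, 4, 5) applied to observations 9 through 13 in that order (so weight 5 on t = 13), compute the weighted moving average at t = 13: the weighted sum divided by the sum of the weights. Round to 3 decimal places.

Weighted sum: 1·1789 + 2·3882 + 3·1624 + 4·3912 + 5·2889 = 1789 + 7764 + 4872 + 15648 + 14445 = 44518
Weight total: 1 + 2 + 3 + 4 + 5 = 15
WMA = 44518 / 15 = 2967.867

2967.867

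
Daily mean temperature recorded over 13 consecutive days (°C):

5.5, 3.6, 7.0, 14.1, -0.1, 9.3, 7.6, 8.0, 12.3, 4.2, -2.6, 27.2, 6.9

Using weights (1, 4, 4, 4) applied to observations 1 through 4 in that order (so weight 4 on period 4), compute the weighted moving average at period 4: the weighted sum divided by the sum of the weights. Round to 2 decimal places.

8.02

Weighted sum: 1·5.5 + 4·3.6 + 4·7.0 + 4·14.1 = 5.5 + 14.4 + 28.0 + 56.4 = 104.3
Weight total: 1 + 4 + 4 + 4 = 13
WMA = 104.3 / 13 = 8.02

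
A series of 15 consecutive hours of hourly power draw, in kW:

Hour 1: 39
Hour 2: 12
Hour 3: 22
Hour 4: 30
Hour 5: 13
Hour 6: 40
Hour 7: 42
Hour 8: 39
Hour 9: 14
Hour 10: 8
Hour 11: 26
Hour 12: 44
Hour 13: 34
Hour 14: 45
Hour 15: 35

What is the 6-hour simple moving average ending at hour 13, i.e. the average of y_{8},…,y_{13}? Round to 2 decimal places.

Sum of periods 8–13: 39 + 14 + 8 + 26 + 44 + 34 = 165
Divide by 6: 165 / 6 = 27.50

27.50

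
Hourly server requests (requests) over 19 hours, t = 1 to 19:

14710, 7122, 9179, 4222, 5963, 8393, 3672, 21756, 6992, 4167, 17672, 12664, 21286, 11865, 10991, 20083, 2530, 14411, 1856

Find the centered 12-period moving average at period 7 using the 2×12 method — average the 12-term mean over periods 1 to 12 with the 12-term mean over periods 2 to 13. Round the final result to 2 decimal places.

9983.33

Sum over 1–12: 14710 + 7122 + 9179 + 4222 + 5963 + 8393 + 3672 + 21756 + 6992 + 4167 + 17672 + 12664 = 116512
Sum over 2–13: 7122 + 9179 + 4222 + 5963 + 8393 + 3672 + 21756 + 6992 + 4167 + 17672 + 12664 + 21286 = 123088
CMA at t=7 = (116512 + 123088) / (2·12) = 239600 / 24 = 9983.33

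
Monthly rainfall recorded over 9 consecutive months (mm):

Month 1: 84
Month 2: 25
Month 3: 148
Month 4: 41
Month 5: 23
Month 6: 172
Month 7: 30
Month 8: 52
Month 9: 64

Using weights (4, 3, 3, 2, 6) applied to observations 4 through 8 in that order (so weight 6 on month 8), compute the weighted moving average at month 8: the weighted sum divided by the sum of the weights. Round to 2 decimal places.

Weighted sum: 4·41 + 3·23 + 3·172 + 2·30 + 6·52 = 164 + 69 + 516 + 60 + 312 = 1121
Weight total: 4 + 3 + 3 + 2 + 6 = 18
WMA = 1121 / 18 = 62.28

62.28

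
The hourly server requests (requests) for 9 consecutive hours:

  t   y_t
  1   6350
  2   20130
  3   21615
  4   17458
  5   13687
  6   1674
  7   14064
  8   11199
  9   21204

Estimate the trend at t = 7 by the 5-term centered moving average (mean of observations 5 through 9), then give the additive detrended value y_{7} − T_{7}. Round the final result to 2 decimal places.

1698.40

Trend T_7 = (13687 + 1674 + 14064 + 11199 + 21204) / 5 = 61828/5 = 12365.6000
Detrended value: 14064 − 12365.6000 = 1698.40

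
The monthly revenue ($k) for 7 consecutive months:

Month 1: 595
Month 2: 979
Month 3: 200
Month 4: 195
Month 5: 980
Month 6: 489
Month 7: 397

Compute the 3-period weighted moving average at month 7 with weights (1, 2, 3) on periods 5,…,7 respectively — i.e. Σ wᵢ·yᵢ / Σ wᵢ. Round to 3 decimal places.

524.833

Weighted sum: 1·980 + 2·489 + 3·397 = 980 + 978 + 1191 = 3149
Weight total: 1 + 2 + 3 = 6
WMA = 3149 / 6 = 524.833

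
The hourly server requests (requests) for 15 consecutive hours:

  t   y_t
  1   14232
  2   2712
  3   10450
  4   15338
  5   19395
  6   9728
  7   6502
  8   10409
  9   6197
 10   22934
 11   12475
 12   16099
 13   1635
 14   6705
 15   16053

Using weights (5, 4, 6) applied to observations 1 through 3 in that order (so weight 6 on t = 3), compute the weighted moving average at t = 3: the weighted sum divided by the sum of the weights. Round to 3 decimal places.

Weighted sum: 5·14232 + 4·2712 + 6·10450 = 71160 + 10848 + 62700 = 144708
Weight total: 5 + 4 + 6 = 15
WMA = 144708 / 15 = 9647.200

9647.200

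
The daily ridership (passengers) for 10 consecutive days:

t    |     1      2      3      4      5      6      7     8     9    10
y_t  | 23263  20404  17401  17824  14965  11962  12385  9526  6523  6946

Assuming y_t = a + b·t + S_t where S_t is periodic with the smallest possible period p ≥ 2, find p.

First differences y_{t+1} − y_t: -2859, -3003, 423, -2859, -3003, 423, -2859, -3003, …
The difference pattern repeats every 3 terms and not for any smaller step, so p = 3.

3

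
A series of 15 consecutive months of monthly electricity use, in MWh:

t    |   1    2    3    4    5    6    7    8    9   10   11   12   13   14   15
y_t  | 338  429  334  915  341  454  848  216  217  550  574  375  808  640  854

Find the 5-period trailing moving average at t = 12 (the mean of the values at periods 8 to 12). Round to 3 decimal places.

Sum of periods 8–12: 216 + 217 + 550 + 574 + 375 = 1932
Divide by 5: 1932 / 5 = 386.400

386.400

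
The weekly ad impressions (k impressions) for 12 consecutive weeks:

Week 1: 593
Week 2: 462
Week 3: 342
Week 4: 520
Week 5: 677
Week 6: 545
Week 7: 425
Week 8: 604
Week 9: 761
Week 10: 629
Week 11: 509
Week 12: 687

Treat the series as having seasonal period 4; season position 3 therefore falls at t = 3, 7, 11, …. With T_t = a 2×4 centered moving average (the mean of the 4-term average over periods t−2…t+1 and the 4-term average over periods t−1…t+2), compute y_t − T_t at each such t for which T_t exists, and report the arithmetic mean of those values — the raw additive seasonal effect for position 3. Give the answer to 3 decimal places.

Season position 3 occurs at t = 3, 7 (where T_t is defined).
t=3: T_3 = 489.75000; y_3 − T_3 = 342 − 489.75000 = -147.75000
t=7: T_7 = 573.25000; y_7 − T_7 = 425 − 573.25000 = -148.25000
Mean deviation: (-147.75000 + -148.25000) / 2 = -148.000

-148.000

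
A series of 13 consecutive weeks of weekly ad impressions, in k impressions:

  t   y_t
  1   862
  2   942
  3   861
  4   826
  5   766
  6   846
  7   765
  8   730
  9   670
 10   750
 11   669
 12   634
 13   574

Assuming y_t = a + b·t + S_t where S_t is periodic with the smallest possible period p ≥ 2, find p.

First differences y_{t+1} − y_t: 80, -81, -35, -60, 80, -81, -35, -60, 80, -81, …
The difference pattern repeats every 4 terms and not for any smaller step, so p = 4.

4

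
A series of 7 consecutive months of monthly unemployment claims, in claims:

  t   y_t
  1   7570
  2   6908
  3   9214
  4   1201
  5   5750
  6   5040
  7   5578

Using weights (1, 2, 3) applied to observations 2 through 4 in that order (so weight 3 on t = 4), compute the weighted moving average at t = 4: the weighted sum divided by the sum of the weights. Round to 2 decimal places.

Weighted sum: 1·6908 + 2·9214 + 3·1201 = 6908 + 18428 + 3603 = 28939
Weight total: 1 + 2 + 3 = 6
WMA = 28939 / 6 = 4823.17

4823.17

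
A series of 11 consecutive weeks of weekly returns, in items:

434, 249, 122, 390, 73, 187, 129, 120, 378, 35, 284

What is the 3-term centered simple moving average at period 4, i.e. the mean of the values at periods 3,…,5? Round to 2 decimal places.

Sum of periods 3–5: 122 + 390 + 73 = 585
Divide by 3: 585 / 3 = 195.00

195.00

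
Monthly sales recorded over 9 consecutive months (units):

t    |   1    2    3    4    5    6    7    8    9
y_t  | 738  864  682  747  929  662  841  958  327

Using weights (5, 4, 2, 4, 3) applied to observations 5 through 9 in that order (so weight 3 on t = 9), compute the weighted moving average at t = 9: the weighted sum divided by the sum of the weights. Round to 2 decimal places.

766.00

Weighted sum: 5·929 + 4·662 + 2·841 + 4·958 + 3·327 = 4645 + 2648 + 1682 + 3832 + 981 = 13788
Weight total: 5 + 4 + 2 + 4 + 3 = 18
WMA = 13788 / 18 = 766.00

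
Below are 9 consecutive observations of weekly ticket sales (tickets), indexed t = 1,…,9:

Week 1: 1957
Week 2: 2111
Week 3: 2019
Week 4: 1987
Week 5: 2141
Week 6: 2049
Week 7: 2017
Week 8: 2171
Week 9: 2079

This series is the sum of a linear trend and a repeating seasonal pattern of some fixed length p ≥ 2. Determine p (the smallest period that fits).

3

First differences y_{t+1} − y_t: 154, -92, -32, 154, -92, -32, 154, -92, …
The difference pattern repeats every 3 terms and not for any smaller step, so p = 3.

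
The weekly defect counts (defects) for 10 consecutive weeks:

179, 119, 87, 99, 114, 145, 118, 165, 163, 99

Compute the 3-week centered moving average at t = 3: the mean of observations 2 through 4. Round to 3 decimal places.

101.667

Sum of periods 2–4: 119 + 87 + 99 = 305
Divide by 3: 305 / 3 = 101.667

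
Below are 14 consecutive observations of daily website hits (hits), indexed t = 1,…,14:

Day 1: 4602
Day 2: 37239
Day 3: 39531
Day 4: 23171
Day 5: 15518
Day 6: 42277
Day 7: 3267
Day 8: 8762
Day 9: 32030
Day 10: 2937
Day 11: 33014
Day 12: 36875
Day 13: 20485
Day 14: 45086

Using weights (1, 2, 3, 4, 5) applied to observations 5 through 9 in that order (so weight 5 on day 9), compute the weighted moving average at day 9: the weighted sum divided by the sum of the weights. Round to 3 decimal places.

Weighted sum: 1·15518 + 2·42277 + 3·3267 + 4·8762 + 5·32030 = 15518 + 84554 + 9801 + 35048 + 160150 = 305071
Weight total: 1 + 2 + 3 + 4 + 5 = 15
WMA = 305071 / 15 = 20338.067

20338.067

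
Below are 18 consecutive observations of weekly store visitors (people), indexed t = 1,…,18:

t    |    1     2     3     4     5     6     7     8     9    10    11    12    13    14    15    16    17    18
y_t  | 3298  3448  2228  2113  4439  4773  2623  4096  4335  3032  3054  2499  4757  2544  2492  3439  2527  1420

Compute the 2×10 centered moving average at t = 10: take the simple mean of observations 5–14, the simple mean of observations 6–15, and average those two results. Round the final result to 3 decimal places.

Sum over 5–14: 4439 + 4773 + 2623 + 4096 + 4335 + 3032 + 3054 + 2499 + 4757 + 2544 = 36152
Sum over 6–15: 4773 + 2623 + 4096 + 4335 + 3032 + 3054 + 2499 + 4757 + 2544 + 2492 = 34205
CMA at t=10 = (36152 + 34205) / (2·10) = 70357 / 20 = 3517.850

3517.850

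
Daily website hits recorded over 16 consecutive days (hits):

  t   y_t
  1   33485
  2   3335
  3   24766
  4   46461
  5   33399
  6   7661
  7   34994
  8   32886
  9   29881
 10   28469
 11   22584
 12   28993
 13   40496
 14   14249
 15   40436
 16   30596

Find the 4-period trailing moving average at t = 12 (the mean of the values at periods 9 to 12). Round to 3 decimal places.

27481.750

Sum of periods 9–12: 29881 + 28469 + 22584 + 28993 = 109927
Divide by 4: 109927 / 4 = 27481.750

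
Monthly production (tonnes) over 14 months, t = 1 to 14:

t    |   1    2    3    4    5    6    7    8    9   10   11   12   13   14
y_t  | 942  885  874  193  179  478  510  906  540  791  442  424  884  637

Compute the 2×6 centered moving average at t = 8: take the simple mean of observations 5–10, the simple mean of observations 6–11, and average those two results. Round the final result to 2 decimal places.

Sum over 5–10: 179 + 478 + 510 + 906 + 540 + 791 = 3404
Sum over 6–11: 478 + 510 + 906 + 540 + 791 + 442 = 3667
CMA at t=8 = (3404 + 3667) / (2·6) = 7071 / 12 = 589.25

589.25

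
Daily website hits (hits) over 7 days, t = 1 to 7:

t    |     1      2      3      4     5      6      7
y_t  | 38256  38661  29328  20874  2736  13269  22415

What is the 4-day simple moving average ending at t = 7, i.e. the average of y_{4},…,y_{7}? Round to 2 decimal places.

14823.50

Sum of periods 4–7: 20874 + 2736 + 13269 + 22415 = 59294
Divide by 4: 59294 / 4 = 14823.50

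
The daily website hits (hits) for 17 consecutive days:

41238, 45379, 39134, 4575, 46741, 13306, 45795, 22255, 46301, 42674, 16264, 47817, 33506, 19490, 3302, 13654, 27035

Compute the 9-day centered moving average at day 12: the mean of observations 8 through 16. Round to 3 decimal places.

Sum of periods 8–16: 22255 + 46301 + 42674 + 16264 + 47817 + 33506 + 19490 + 3302 + 13654 = 245263
Divide by 9: 245263 / 9 = 27251.444

27251.444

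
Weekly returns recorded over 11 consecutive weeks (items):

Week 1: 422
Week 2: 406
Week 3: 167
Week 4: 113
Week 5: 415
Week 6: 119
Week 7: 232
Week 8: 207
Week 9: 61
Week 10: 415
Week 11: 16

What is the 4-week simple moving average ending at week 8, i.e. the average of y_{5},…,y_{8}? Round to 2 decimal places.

Sum of periods 5–8: 415 + 119 + 232 + 207 = 973
Divide by 4: 973 / 4 = 243.25

243.25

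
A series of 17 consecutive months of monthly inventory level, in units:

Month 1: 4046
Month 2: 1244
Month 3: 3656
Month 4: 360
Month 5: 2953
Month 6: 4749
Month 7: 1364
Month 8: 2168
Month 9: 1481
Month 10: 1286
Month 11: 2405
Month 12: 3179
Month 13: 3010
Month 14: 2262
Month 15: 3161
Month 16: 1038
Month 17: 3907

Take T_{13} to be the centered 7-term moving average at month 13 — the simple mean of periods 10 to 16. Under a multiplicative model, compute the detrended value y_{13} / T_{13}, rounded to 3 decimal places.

Trend T_13 = (1286 + 2405 + 3179 + 3010 + 2262 + 3161 + 1038) / 7 = 16341/7 = 2334.42857
Ratio to trend: 3010 / 2334.42857 = 1.289

1.289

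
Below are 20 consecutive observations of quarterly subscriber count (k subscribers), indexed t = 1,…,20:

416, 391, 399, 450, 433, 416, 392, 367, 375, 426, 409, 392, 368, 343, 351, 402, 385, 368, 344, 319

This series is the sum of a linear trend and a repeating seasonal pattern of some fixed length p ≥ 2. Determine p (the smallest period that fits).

First differences y_{t+1} − y_t: -25, 8, 51, -17, -17, -24, -25, 8, 51, -17, -17, -24, -25, 8, …
The difference pattern repeats every 6 terms and not for any smaller step, so p = 6.

6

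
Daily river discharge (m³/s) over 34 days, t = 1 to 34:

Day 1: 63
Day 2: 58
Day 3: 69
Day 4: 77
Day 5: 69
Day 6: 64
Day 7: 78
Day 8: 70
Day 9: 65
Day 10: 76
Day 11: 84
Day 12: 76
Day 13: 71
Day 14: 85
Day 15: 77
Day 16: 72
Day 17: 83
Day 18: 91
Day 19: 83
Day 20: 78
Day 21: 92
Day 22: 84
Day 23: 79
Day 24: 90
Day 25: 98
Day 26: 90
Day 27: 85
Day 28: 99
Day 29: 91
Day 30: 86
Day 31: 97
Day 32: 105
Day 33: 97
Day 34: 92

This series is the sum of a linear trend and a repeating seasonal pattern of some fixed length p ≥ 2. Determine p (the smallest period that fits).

First differences y_{t+1} − y_t: -5, 11, 8, -8, -5, 14, -8, -5, 11, 8, -8, -5, 14, -8, -5, 11, …
The difference pattern repeats every 7 terms and not for any smaller step, so p = 7.

7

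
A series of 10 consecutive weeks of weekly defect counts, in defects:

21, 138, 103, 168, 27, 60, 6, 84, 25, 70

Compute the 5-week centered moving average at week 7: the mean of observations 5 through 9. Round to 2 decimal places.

40.40

Sum of periods 5–9: 27 + 60 + 6 + 84 + 25 = 202
Divide by 5: 202 / 5 = 40.40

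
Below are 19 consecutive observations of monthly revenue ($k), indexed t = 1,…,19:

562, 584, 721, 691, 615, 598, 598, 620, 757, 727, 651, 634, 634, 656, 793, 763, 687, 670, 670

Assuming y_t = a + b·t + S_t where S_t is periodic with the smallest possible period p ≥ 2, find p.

6

First differences y_{t+1} − y_t: 22, 137, -30, -76, -17, 0, 22, 137, -30, -76, -17, 0, 22, 137, …
The difference pattern repeats every 6 terms and not for any smaller step, so p = 6.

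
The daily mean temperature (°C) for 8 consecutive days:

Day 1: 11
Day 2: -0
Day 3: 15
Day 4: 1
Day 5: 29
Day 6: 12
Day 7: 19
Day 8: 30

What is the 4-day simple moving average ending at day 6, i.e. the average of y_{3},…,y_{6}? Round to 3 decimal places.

14.250

Sum of periods 3–6: 15 + 1 + 29 + 12 = 57
Divide by 4: 57 / 4 = 14.250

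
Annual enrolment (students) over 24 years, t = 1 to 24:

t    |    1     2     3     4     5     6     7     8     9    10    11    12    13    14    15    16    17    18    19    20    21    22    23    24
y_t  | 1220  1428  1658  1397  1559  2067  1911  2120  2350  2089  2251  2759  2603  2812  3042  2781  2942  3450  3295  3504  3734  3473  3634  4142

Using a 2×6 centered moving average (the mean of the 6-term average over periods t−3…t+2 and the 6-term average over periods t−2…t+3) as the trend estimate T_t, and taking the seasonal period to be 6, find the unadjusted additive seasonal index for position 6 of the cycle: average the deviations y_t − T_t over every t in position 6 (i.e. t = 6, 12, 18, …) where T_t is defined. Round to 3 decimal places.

223.778

Season position 6 occurs at t = 6, 12, 18 (where T_t is defined).
t=6: T_6 = 1843.00000; y_6 − T_6 = 2067 − 1843.00000 = 224.00000
t=12: T_12 = 2535.00000; y_12 − T_12 = 2759 − 2535.00000 = 224.00000
t=18: T_18 = 3226.66667; y_18 − T_18 = 3450 − 3226.66667 = 223.33333
Mean deviation: (224.00000 + 224.00000 + 223.33333) / 3 = 223.778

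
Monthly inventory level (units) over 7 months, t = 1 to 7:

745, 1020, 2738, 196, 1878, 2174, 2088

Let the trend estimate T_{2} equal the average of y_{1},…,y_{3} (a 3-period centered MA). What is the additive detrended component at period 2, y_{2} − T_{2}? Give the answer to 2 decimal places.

Trend T_2 = (745 + 1020 + 2738) / 3 = 4503/3 = 1501.0000
Detrended value: 1020 − 1501.0000 = -481.00

-481.00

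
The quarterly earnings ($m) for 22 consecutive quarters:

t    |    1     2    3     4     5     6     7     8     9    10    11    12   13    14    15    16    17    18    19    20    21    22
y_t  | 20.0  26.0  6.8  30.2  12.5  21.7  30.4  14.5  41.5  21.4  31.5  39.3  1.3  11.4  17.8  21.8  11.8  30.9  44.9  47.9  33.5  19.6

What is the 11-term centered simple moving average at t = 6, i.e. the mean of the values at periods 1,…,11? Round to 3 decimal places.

Sum of periods 1–11: 20.0 + 26.0 + 6.8 + 30.2 + 12.5 + 21.7 + 30.4 + 14.5 + 41.5 + 21.4 + 31.5 = 256.5
Divide by 11: 256.5 / 11 = 23.318

23.318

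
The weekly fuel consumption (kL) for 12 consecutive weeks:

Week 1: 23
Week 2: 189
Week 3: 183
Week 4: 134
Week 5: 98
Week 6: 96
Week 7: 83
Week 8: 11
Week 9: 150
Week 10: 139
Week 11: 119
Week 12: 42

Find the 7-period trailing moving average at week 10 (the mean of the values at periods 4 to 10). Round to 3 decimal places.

101.571

Sum of periods 4–10: 134 + 98 + 96 + 83 + 11 + 150 + 139 = 711
Divide by 7: 711 / 7 = 101.571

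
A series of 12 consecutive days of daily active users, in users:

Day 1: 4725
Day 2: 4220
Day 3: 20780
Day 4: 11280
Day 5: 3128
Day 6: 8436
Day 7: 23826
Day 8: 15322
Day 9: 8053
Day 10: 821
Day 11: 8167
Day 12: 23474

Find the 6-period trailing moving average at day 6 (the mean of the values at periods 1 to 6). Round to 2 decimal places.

8761.50

Sum of periods 1–6: 4725 + 4220 + 20780 + 11280 + 3128 + 8436 = 52569
Divide by 6: 52569 / 6 = 8761.50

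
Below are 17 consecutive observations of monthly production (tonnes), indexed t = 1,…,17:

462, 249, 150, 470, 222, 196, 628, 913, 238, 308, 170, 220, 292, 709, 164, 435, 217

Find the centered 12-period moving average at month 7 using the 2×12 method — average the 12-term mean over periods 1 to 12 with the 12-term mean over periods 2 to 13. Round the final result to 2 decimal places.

Sum over 1–12: 462 + 249 + 150 + 470 + 222 + 196 + 628 + 913 + 238 + 308 + 170 + 220 = 4226
Sum over 2–13: 249 + 150 + 470 + 222 + 196 + 628 + 913 + 238 + 308 + 170 + 220 + 292 = 4056
CMA at t=7 = (4226 + 4056) / (2·12) = 8282 / 24 = 345.08

345.08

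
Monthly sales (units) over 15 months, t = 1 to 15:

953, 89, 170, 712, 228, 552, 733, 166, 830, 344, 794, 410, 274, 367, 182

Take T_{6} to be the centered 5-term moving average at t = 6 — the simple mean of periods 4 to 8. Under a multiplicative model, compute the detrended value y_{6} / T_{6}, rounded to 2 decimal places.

Trend T_6 = (712 + 228 + 552 + 733 + 166) / 5 = 2391/5 = 478.2000
Ratio to trend: 552 / 478.2000 = 1.15

1.15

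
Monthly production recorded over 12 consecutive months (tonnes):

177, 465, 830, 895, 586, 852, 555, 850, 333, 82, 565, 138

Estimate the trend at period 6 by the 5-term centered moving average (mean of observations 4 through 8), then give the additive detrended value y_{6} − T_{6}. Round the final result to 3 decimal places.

Trend T_6 = (895 + 586 + 852 + 555 + 850) / 5 = 3738/5 = 747.60000
Detrended value: 852 − 747.60000 = 104.400

104.400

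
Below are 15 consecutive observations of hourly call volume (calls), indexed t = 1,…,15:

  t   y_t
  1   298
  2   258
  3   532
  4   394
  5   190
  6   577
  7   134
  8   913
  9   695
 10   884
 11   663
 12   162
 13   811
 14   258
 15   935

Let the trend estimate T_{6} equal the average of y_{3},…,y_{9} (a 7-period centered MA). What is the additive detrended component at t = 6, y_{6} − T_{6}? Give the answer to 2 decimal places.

86.29

Trend T_6 = (532 + 394 + 190 + 577 + 134 + 913 + 695) / 7 = 3435/7 = 490.7143
Detrended value: 577 − 490.7143 = 86.29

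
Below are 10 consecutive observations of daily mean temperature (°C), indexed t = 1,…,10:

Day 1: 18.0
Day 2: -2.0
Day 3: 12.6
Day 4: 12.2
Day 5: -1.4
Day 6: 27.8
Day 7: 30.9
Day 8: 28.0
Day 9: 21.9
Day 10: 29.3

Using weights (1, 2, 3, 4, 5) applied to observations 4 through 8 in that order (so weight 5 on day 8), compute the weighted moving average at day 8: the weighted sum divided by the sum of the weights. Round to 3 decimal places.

Weighted sum: 1·12.2 + 2·-1.4 + 3·27.8 + 4·30.9 + 5·28.0 = 12.2 + -2.8 + 83.4 + 123.6 + 140.0 = 356.4
Weight total: 1 + 2 + 3 + 4 + 5 = 15
WMA = 356.4 / 15 = 23.760

23.760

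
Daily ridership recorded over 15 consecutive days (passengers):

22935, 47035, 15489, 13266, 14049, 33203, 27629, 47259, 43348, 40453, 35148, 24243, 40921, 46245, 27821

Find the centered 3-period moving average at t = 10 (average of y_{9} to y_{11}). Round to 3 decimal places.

39649.667

Sum of periods 9–11: 43348 + 40453 + 35148 = 118949
Divide by 3: 118949 / 3 = 39649.667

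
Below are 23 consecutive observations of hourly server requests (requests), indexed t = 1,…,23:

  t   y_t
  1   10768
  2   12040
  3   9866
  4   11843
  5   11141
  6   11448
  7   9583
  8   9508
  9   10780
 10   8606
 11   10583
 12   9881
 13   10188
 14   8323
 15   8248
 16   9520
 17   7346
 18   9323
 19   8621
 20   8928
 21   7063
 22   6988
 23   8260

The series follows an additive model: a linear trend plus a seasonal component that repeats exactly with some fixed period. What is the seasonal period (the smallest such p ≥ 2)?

7

First differences y_{t+1} − y_t: 1272, -2174, 1977, -702, 307, -1865, -75, 1272, -2174, 1977, -702, 307, -1865, -75, 1272, -2174, …
The difference pattern repeats every 7 terms and not for any smaller step, so p = 7.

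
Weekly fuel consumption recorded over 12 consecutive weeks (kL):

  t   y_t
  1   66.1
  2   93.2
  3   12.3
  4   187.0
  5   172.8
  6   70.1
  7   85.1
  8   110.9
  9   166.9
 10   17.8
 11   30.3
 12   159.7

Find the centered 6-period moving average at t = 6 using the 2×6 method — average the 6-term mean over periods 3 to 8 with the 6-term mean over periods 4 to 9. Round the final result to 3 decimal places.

Sum over 3–8: 12.3 + 187.0 + 172.8 + 70.1 + 85.1 + 110.9 = 638.2
Sum over 4–9: 187.0 + 172.8 + 70.1 + 85.1 + 110.9 + 166.9 = 792.8
CMA at t=6 = (638.2 + 792.8) / (2·6) = 1431.0 / 12 = 119.250

119.250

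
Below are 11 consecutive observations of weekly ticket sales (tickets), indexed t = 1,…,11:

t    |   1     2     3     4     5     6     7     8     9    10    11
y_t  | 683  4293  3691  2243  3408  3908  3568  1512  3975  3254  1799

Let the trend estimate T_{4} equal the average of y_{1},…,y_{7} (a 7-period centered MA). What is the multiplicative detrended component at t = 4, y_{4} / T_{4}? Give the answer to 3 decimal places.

0.720

Trend T_4 = (683 + 4293 + 3691 + 2243 + 3408 + 3908 + 3568) / 7 = 21794/7 = 3113.42857
Ratio to trend: 2243 / 3113.42857 = 0.720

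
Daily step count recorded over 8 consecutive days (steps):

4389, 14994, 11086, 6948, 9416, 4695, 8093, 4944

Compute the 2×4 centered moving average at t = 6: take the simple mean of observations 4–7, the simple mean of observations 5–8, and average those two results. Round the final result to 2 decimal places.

Sum over 4–7: 6948 + 9416 + 4695 + 8093 = 29152
Sum over 5–8: 9416 + 4695 + 8093 + 4944 = 27148
CMA at t=6 = (29152 + 27148) / (2·4) = 56300 / 8 = 7037.50

7037.50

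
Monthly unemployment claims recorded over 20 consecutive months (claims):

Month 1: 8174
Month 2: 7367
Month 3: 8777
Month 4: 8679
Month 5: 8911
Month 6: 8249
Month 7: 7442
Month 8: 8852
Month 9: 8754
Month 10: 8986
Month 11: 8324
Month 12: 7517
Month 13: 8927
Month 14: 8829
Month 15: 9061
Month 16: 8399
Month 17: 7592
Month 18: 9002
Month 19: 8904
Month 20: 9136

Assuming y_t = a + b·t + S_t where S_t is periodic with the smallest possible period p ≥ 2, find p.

First differences y_{t+1} − y_t: -807, 1410, -98, 232, -662, -807, 1410, -98, 232, -662, -807, 1410, …
The difference pattern repeats every 5 terms and not for any smaller step, so p = 5.

5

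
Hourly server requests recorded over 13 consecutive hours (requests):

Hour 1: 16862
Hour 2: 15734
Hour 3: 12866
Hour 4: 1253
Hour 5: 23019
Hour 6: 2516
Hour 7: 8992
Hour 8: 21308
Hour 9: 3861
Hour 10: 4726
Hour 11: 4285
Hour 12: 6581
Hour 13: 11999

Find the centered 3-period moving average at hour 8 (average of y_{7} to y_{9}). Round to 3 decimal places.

11387.000

Sum of periods 7–9: 8992 + 21308 + 3861 = 34161
Divide by 3: 34161 / 3 = 11387.000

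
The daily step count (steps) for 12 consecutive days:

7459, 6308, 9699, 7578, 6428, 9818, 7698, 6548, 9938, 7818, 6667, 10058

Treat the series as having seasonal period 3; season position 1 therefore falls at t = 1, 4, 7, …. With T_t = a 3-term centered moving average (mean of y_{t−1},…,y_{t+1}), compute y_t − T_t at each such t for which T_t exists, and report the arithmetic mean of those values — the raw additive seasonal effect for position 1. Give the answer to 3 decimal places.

Season position 1 occurs at t = 4, 7, 10 (where T_t is defined).
t=4: T_4 = 7901.66667; y_4 − T_4 = 7578 − 7901.66667 = -323.66667
t=7: T_7 = 8021.33333; y_7 − T_7 = 7698 − 8021.33333 = -323.33333
t=10: T_10 = 8141.00000; y_10 − T_10 = 7818 − 8141.00000 = -323.00000
Mean deviation: (-323.66667 + -323.33333 + -323.00000) / 3 = -323.333

-323.333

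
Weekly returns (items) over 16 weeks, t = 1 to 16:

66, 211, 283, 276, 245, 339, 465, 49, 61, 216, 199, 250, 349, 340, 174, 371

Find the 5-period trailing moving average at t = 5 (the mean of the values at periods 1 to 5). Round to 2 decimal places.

216.20

Sum of periods 1–5: 66 + 211 + 283 + 276 + 245 = 1081
Divide by 5: 1081 / 5 = 216.20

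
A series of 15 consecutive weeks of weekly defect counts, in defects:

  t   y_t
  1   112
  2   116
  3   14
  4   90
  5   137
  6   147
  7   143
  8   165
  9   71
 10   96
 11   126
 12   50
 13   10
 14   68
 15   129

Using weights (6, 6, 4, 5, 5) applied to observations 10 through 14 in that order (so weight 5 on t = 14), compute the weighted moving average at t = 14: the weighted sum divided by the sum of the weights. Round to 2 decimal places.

73.92

Weighted sum: 6·96 + 6·126 + 4·50 + 5·10 + 5·68 = 576 + 756 + 200 + 50 + 340 = 1922
Weight total: 6 + 6 + 4 + 5 + 5 = 26
WMA = 1922 / 26 = 73.92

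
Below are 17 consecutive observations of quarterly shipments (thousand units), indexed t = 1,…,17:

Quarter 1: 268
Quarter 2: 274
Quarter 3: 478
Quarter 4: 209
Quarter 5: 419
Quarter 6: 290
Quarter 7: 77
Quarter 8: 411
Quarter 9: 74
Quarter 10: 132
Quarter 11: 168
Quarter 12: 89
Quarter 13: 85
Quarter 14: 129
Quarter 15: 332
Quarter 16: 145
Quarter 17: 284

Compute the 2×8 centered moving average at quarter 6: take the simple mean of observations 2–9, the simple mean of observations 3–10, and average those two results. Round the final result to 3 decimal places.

Sum over 2–9: 274 + 478 + 209 + 419 + 290 + 77 + 411 + 74 = 2232
Sum over 3–10: 478 + 209 + 419 + 290 + 77 + 411 + 74 + 132 = 2090
CMA at t=6 = (2232 + 2090) / (2·8) = 4322 / 16 = 270.125

270.125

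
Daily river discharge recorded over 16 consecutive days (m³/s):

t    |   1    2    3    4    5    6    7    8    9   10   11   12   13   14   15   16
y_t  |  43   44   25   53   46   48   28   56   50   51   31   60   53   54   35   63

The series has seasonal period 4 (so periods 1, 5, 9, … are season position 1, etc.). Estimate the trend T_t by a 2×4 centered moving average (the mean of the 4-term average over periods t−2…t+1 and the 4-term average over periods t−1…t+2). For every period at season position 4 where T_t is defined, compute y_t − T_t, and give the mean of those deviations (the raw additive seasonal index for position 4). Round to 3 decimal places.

10.500

Season position 4 occurs at t = 4, 8, 12 (where T_t is defined).
t=4: T_4 = 42.50000; y_4 − T_4 = 53 − 42.50000 = 10.50000
t=8: T_8 = 45.87500; y_8 − T_8 = 56 − 45.87500 = 10.12500
t=12: T_12 = 49.12500; y_12 − T_12 = 60 − 49.12500 = 10.87500
Mean deviation: (10.50000 + 10.12500 + 10.87500) / 3 = 10.500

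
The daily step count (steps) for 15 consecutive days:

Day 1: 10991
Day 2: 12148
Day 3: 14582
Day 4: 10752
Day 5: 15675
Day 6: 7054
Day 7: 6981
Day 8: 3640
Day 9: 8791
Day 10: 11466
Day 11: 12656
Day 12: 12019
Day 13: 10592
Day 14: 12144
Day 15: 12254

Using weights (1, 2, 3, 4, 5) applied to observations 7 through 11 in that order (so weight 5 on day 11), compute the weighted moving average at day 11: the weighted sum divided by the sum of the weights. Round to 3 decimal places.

9985.200

Weighted sum: 1·6981 + 2·3640 + 3·8791 + 4·11466 + 5·12656 = 6981 + 7280 + 26373 + 45864 + 63280 = 149778
Weight total: 1 + 2 + 3 + 4 + 5 = 15
WMA = 149778 / 15 = 9985.200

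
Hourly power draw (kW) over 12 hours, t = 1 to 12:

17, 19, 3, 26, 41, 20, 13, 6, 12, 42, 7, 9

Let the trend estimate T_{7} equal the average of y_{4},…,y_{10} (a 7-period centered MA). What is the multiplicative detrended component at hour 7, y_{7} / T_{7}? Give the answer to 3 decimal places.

0.569

Trend T_7 = (26 + 41 + 20 + 13 + 6 + 12 + 42) / 7 = 160/7 = 22.85714
Ratio to trend: 13 / 22.85714 = 0.569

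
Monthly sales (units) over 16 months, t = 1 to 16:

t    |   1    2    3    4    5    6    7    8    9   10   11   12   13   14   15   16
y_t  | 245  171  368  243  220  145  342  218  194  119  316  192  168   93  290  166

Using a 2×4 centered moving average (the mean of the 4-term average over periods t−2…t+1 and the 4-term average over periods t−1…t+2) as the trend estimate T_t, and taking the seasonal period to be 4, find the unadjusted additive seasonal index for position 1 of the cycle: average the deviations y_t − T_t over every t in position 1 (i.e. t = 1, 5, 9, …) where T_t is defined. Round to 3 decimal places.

Season position 1 occurs at t = 5, 9, 13 (where T_t is defined).
t=5: T_5 = 240.75000; y_5 − T_5 = 220 − 240.75000 = -20.75000
t=9: T_9 = 215.00000; y_9 − T_9 = 194 − 215.00000 = -21.00000
t=13: T_13 = 189.00000; y_13 − T_13 = 168 − 189.00000 = -21.00000
Mean deviation: (-20.75000 + -21.00000 + -21.00000) / 3 = -20.917

-20.917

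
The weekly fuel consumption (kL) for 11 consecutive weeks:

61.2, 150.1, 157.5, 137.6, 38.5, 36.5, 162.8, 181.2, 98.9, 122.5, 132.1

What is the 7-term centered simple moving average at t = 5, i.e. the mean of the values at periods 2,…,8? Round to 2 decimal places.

Sum of periods 2–8: 150.1 + 157.5 + 137.6 + 38.5 + 36.5 + 162.8 + 181.2 = 864.2
Divide by 7: 864.2 / 7 = 123.46

123.46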